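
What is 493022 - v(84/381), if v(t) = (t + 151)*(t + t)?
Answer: 7950876358/16129 ≈ 4.9296e+5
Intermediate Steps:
v(t) = 2*t*(151 + t) (v(t) = (151 + t)*(2*t) = 2*t*(151 + t))
493022 - v(84/381) = 493022 - 2*84/381*(151 + 84/381) = 493022 - 2*84*(1/381)*(151 + 84*(1/381)) = 493022 - 2*28*(151 + 28/127)/127 = 493022 - 2*28*19205/(127*127) = 493022 - 1*1075480/16129 = 493022 - 1075480/16129 = 7950876358/16129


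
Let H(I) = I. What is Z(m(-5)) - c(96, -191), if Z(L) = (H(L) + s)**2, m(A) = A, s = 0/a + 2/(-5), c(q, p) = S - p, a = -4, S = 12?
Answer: -4346/25 ≈ -173.84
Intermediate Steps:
c(q, p) = 12 - p
s = -2/5 (s = 0/(-4) + 2/(-5) = 0*(-1/4) + 2*(-1/5) = 0 - 2/5 = -2/5 ≈ -0.40000)
Z(L) = (-2/5 + L)**2 (Z(L) = (L - 2/5)**2 = (-2/5 + L)**2)
Z(m(-5)) - c(96, -191) = (-2 + 5*(-5))**2/25 - (12 - 1*(-191)) = (-2 - 25)**2/25 - (12 + 191) = (1/25)*(-27)**2 - 1*203 = (1/25)*729 - 203 = 729/25 - 203 = -4346/25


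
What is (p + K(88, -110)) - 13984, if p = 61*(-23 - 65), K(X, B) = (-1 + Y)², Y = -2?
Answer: -19343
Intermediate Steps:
K(X, B) = 9 (K(X, B) = (-1 - 2)² = (-3)² = 9)
p = -5368 (p = 61*(-88) = -5368)
(p + K(88, -110)) - 13984 = (-5368 + 9) - 13984 = -5359 - 13984 = -19343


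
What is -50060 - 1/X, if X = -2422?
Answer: -121245319/2422 ≈ -50060.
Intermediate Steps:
-50060 - 1/X = -50060 - 1/(-2422) = -50060 - 1*(-1/2422) = -50060 + 1/2422 = -121245319/2422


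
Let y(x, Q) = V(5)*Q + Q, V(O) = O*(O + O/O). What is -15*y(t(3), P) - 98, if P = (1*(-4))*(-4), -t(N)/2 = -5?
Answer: -7538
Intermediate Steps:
t(N) = 10 (t(N) = -2*(-5) = 10)
V(O) = O*(1 + O) (V(O) = O*(O + 1) = O*(1 + O))
P = 16 (P = -4*(-4) = 16)
y(x, Q) = 31*Q (y(x, Q) = (5*(1 + 5))*Q + Q = (5*6)*Q + Q = 30*Q + Q = 31*Q)
-15*y(t(3), P) - 98 = -465*16 - 98 = -15*496 - 98 = -7440 - 98 = -7538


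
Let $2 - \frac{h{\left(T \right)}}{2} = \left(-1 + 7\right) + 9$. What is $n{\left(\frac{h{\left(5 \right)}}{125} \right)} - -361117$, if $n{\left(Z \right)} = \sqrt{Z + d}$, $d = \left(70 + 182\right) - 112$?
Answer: $361117 + \frac{\sqrt{87370}}{25} \approx 3.6113 \cdot 10^{5}$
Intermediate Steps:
$h{\left(T \right)} = -26$ ($h{\left(T \right)} = 4 - 2 \left(\left(-1 + 7\right) + 9\right) = 4 - 2 \left(6 + 9\right) = 4 - 30 = -26$)
$d = 140$ ($d = 252 - 112 = 140$)
$n{\left(Z \right)} = \sqrt{140 + Z}$ ($n{\left(Z \right)} = \sqrt{Z + 140} = \sqrt{140 + Z}$)
$n{\left(\frac{h{\left(5 \right)}}{125} \right)} - -361117 = \sqrt{140 - \frac{26}{125}} - -361117 = \sqrt{140 - \frac{26}{125}} + 361117 = \sqrt{\frac{17474}{125}} + 361117 = \frac{\sqrt{87370}}{25} + 361117 = 361117 + \frac{\sqrt{87370}}{25}$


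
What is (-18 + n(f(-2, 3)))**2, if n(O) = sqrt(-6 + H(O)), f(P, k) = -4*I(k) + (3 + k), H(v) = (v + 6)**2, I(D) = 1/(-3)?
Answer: (54 - sqrt(1546))**2/9 ≈ 23.947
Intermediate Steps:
I(D) = -1/3
H(v) = (6 + v)**2
f(P, k) = 13/3 + k (f(P, k) = -4*(-1/3) + (3 + k) = 4/3 + (3 + k) = 13/3 + k)
n(O) = sqrt(-6 + (6 + O)**2)
(-18 + n(f(-2, 3)))**2 = (-18 + sqrt(-6 + (6 + (13/3 + 3))**2))**2 = (-18 + sqrt(-6 + (6 + 22/3)**2))**2 = (-18 + sqrt(-6 + (40/3)**2))**2 = (-18 + sqrt(-6 + 1600/9))**2 = (-18 + sqrt(1546/9))**2 = (-18 + sqrt(1546)/3)**2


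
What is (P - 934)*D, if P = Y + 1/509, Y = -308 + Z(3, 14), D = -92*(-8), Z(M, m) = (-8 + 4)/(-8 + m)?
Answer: -1396596064/1527 ≈ -9.1460e+5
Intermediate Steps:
Z(M, m) = -4/(-8 + m)
D = 736
Y = -926/3 (Y = -308 - 4/(-8 + 14) = -308 - 4/6 = -308 - 4*⅙ = -308 - ⅔ = -926/3 ≈ -308.67)
P = -471331/1527 (P = -926/3 + 1/509 = -471331/1527 ≈ -308.66)
(P - 934)*D = (-471331/1527 - 934)*736 = -1897549/1527*736 = -1396596064/1527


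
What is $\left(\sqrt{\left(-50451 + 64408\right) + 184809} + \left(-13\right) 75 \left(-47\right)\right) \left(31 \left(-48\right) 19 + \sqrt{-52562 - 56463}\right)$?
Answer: $- \left(28272 - 35 i \sqrt{89}\right) \left(45825 + \sqrt{198766}\right) \approx -1.3082 \cdot 10^{9} + 1.5278 \cdot 10^{7} i$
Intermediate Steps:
$\left(\sqrt{\left(-50451 + 64408\right) + 184809} + \left(-13\right) 75 \left(-47\right)\right) \left(31 \left(-48\right) 19 + \sqrt{-52562 - 56463}\right) = \left(\sqrt{13957 + 184809} - -45825\right) \left(\left(-1488\right) 19 + \sqrt{-109025}\right) = \left(\sqrt{198766} + 45825\right) \left(-28272 + 35 i \sqrt{89}\right) = \left(45825 + \sqrt{198766}\right) \left(-28272 + 35 i \sqrt{89}\right) = \left(-28272 + 35 i \sqrt{89}\right) \left(45825 + \sqrt{198766}\right)$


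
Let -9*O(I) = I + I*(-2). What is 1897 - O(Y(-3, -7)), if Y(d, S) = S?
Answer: 17080/9 ≈ 1897.8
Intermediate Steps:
O(I) = I/9 (O(I) = -(I + I*(-2))/9 = -(I - 2*I)/9 = -(-1)*I/9 = I/9)
1897 - O(Y(-3, -7)) = 1897 - (-7)/9 = 1897 - 1*(-7/9) = 1897 + 7/9 = 17080/9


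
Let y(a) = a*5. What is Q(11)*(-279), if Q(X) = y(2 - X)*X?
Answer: 138105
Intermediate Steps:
y(a) = 5*a
Q(X) = X*(10 - 5*X) (Q(X) = (5*(2 - X))*X = (10 - 5*X)*X = X*(10 - 5*X))
Q(11)*(-279) = (5*11*(2 - 1*11))*(-279) = (5*11*(2 - 11))*(-279) = (5*11*(-9))*(-279) = -495*(-279) = 138105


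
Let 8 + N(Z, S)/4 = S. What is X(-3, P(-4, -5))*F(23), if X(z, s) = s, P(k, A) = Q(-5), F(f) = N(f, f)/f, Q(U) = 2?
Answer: 120/23 ≈ 5.2174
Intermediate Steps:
N(Z, S) = -32 + 4*S
F(f) = (-32 + 4*f)/f
P(k, A) = 2
X(-3, P(-4, -5))*F(23) = 2*(4 - 32/23) = 2*(60/23) = 120/23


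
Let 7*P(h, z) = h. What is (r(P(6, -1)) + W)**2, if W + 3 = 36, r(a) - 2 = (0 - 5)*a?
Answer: 46225/49 ≈ 943.37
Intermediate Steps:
P(h, z) = h/7
r(a) = 2 - 5*a (r(a) = 2 + (0 - 5)*a = 2 - 5*a)
W = 33 (W = -3 + 36 = 33)
(r(P(6, -1)) + W)**2 = ((2 - 5*6/7) + 33)**2 = ((2 - 30/7) + 33)**2 = (-16/7 + 33)**2 = (215/7)**2 = 46225/49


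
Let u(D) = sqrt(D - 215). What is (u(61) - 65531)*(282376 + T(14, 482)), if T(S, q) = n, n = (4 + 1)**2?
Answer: -18506019931 + 282401*I*sqrt(154) ≈ -1.8506e+10 + 3.5045e+6*I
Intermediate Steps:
u(D) = sqrt(-215 + D)
n = 25 (n = 5**2 = 25)
T(S, q) = 25
(u(61) - 65531)*(282376 + T(14, 482)) = (sqrt(-215 + 61) - 65531)*(282376 + 25) = (sqrt(-154) - 65531)*282401 = (I*sqrt(154) - 65531)*282401 = (-65531 + I*sqrt(154))*282401 = -18506019931 + 282401*I*sqrt(154)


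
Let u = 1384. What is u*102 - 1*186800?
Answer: -45632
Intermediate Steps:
u*102 - 1*186800 = 1384*102 - 1*186800 = 141168 - 186800 = -45632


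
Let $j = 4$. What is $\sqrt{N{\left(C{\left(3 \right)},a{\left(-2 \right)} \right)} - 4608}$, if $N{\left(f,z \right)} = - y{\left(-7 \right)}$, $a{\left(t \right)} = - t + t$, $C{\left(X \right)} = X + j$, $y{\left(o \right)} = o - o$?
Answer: $48 i \sqrt{2} \approx 67.882 i$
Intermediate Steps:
$y{\left(o \right)} = 0$
$C{\left(X \right)} = 4 + X$ ($C{\left(X \right)} = X + 4 = 4 + X$)
$a{\left(t \right)} = 0$
$N{\left(f,z \right)} = 0$ ($N{\left(f,z \right)} = \left(-1\right) 0 = 0$)
$\sqrt{N{\left(C{\left(3 \right)},a{\left(-2 \right)} \right)} - 4608} = \sqrt{0 - 4608} = \sqrt{-4608} = 48 i \sqrt{2}$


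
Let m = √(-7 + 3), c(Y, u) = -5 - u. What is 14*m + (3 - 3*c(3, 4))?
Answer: 30 + 28*I ≈ 30.0 + 28.0*I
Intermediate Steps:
m = 2*I (m = √(-4) = 2*I ≈ 2.0*I)
14*m + (3 - 3*c(3, 4)) = 14*(2*I) + (3 - 3*(-5 - 1*4)) = 28*I + (3 - 3*(-5 - 4)) = 28*I + (3 - 3*(-9)) = 28*I + (3 + 27) = 28*I + 30 = 30 + 28*I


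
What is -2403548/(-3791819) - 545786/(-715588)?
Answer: 1894735915479/1356690087286 ≈ 1.3966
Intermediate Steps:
-2403548/(-3791819) - 545786/(-715588) = -2403548*(-1/3791819) - 545786*(-1/715588) = 2403548/3791819 + 272893/357794 = 1894735915479/1356690087286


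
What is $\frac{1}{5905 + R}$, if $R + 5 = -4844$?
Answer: $\frac{1}{1056} \approx 0.00094697$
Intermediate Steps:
$R = -4849$ ($R = -5 - 4844 = -4849$)
$\frac{1}{5905 + R} = \frac{1}{5905 - 4849} = \frac{1}{1056}$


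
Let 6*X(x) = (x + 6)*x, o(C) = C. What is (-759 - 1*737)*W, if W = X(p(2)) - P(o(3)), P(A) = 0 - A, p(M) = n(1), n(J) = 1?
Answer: -18700/3 ≈ -6233.3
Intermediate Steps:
p(M) = 1
X(x) = x*(6 + x)/6 (X(x) = ((x + 6)*x)/6 = ((6 + x)*x)/6 = (x*(6 + x))/6 = x*(6 + x)/6)
P(A) = -A
W = 25/6 (W = (⅙)*1*(6 + 1) - (-1)*3 = (⅙)*1*7 - 1*(-3) = 7/6 + 3 = 25/6 ≈ 4.1667)
(-759 - 1*737)*W = (-759 - 1*737)*(25/6) = (-759 - 737)*(25/6) = -1496*25/6 = -18700/3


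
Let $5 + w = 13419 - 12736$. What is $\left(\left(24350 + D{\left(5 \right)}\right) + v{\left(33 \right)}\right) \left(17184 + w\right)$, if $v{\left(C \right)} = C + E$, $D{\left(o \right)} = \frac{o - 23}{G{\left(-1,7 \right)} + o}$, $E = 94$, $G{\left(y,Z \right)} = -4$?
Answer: $436886658$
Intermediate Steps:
$w = 678$ ($w = -5 + \left(13419 - 12736\right) = -5 + 683 = 678$)
$D{\left(o \right)} = \frac{-23 + o}{-4 + o}$ ($D{\left(o \right)} = \frac{o - 23}{-4 + o} = \frac{-23 + o}{-4 + o}$)
$v{\left(C \right)} = 94 + C$ ($v{\left(C \right)} = C + 94 = 94 + C$)
$\left(\left(24350 + D{\left(5 \right)}\right) + v{\left(33 \right)}\right) \left(17184 + w\right) = \left(\left(24350 + \frac{-23 + 5}{-4 + 5}\right) + \left(94 + 33\right)\right) \left(17184 + 678\right) = \left(\left(24350 + 1^{-1} \left(-18\right)\right) + 127\right) 17862 = \left(\left(24350 + 1 \left(-18\right)\right) + 127\right) 17862 = \left(\left(24350 - 18\right) + 127\right) 17862 = \left(24332 + 127\right) 17862 = 24459 \cdot 17862 = 436886658$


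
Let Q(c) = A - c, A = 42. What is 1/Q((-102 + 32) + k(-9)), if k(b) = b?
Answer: 1/121 ≈ 0.0082645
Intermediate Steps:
Q(c) = 42 - c
1/Q((-102 + 32) + k(-9)) = 1/(42 - ((-102 + 32) - 9)) = 1/(42 - (-70 - 9)) = 1/(42 - 1*(-79)) = 1/(42 + 79) = 1/121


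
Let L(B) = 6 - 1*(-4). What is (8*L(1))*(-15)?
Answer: -1200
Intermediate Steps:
L(B) = 10 (L(B) = 6 + 4 = 10)
(8*L(1))*(-15) = (8*10)*(-15) = 80*(-15) = -1200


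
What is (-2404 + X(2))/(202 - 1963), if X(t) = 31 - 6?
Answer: 793/587 ≈ 1.3509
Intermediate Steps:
X(t) = 25
(-2404 + X(2))/(202 - 1963) = (-2404 + 25)/(202 - 1963) = -2379/(-1761) = -2379*(-1/1761) = 793/587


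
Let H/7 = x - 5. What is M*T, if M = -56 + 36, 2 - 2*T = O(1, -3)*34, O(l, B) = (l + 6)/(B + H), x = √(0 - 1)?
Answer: -120300/1493 - 16660*I/1493 ≈ -80.576 - 11.159*I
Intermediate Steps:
x = I (x = √(-1) = I ≈ 1.0*I)
H = -35 + 7*I (H = 7*(I - 5) = 7*(-5 + I) = -35 + 7*I ≈ -35.0 + 7.0*I)
O(l, B) = (6 + l)/(-35 + B + 7*I) (O(l, B) = (l + 6)/(B + (-35 + 7*I)) = (6 + l)/(-35 + B + 7*I))
T = 1 - 119*(-38 - 7*I)/1493 (T = 1 - (6 + 1)/(-35 - 3 + 7*I)*34/2 = 1 - 7/(-38 + 7*I)*34/2 = 1 - ((-38 - 7*I)/1493)*7*34/2 = 1 - 7*(-38 - 7*I)/1493*34/2 = 1 - 119*(-38 - 7*I)/1493 ≈ 4.0288 + 0.55794*I)
M = -20
M*T = -20*(6015/1493 + 833*I/1493) = -120300/1493 - 16660*I/1493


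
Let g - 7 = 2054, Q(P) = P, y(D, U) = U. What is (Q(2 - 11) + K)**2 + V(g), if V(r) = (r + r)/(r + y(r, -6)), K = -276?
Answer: 55640499/685 ≈ 81227.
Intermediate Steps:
g = 2061 (g = 7 + 2054 = 2061)
V(r) = 2*r/(-6 + r) (V(r) = (r + r)/(r - 6) = (2*r)/(-6 + r) = 2*r/(-6 + r))
(Q(2 - 11) + K)**2 + V(g) = ((2 - 11) - 276)**2 + 2*2061/(-6 + 2061) = (-9 - 276)**2 + 2*2061/2055 = (-285)**2 + 2*2061*(1/2055) = 81225 + 1374/685 = 55640499/685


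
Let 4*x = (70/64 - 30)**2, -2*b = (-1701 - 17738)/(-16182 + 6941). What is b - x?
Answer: -7946641697/37851136 ≈ -209.94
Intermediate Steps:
b = -19439/18482 (b = -(-1701 - 17738)/(2*(-16182 + 6941)) = -(-19439)/(2*(-9241)) = -(-19439)*(-1)/(2*9241) = -1/2*19439/9241 = -19439/18482 ≈ -1.0518)
x = 855625/4096 (x = (70/64 - 30)**2/4 = (70*(1/64) - 30)**2/4 = (35/32 - 30)**2/4 = (-925/32)**2/4 = (1/4)*(855625/1024) = 855625/4096 ≈ 208.89)
b - x = -19439/18482 - 1*855625/4096 = -19439/18482 - 855625/4096 = -7946641697/37851136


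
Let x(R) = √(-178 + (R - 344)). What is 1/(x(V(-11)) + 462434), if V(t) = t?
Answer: 462434/213845204889 - I*√533/213845204889 ≈ 2.1625e-6 - 1.0796e-10*I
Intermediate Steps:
x(R) = √(-522 + R) (x(R) = √(-178 + (-344 + R)) = √(-522 + R))
1/(x(V(-11)) + 462434) = 1/(√(-522 - 11) + 462434) = 1/(√(-533) + 462434) = 1/(I*√533 + 462434) = 1/(462434 + I*√533)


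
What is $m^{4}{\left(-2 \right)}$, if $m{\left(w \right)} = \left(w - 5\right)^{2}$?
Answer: $5764801$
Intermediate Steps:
$m{\left(w \right)} = \left(-5 + w\right)^{2}$
$m^{4}{\left(-2 \right)} = \left(\left(-5 - 2\right)^{2}\right)^{4} = \left(\left(-7\right)^{2}\right)^{4} = 49^{4} = 5764801$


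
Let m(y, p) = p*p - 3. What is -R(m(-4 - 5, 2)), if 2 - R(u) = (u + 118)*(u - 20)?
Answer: -2263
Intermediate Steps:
m(y, p) = -3 + p² (m(y, p) = p² - 3 = -3 + p²)
R(u) = 2 - (-20 + u)*(118 + u) (R(u) = 2 - (u + 118)*(u - 20) = 2 - (118 + u)*(-20 + u) = 2 - (-20 + u)*(118 + u))
-R(m(-4 - 5, 2)) = -(2362 - (-3 + 2²)² - 98*(-3 + 2²)) = -(2362 - (-3 + 4)² - 98*(-3 + 4)) = -(2362 - 1*1² - 98*1) = -(2362 - 1*1 - 98) = -(2362 - 1 - 98) = -1*2263 = -2263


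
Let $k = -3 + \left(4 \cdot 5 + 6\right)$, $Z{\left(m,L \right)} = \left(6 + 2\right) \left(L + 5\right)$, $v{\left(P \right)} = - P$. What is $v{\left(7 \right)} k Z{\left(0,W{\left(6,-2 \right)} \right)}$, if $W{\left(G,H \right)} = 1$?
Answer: $-7728$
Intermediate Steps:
$Z{\left(m,L \right)} = 40 + 8 L$ ($Z{\left(m,L \right)} = 8 \left(5 + L\right) = 40 + 8 L$)
$k = 23$ ($k = -3 + \left(20 + 6\right) = -3 + 26 = 23$)
$v{\left(7 \right)} k Z{\left(0,W{\left(6,-2 \right)} \right)} = \left(-1\right) 7 \cdot 23 \left(40 + 8 \cdot 1\right) = \left(-7\right) 23 \left(40 + 8\right) = \left(-161\right) 48 = -7728$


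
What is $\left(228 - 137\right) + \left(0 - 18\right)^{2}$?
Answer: $415$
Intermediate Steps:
$\left(228 - 137\right) + \left(0 - 18\right)^{2} = 91 + \left(-18\right)^{2} = 91 + 324 = 415$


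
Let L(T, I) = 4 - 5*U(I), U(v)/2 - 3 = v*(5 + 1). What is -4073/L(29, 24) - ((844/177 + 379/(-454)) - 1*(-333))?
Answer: -9841275482/29451207 ≈ -334.16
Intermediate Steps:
U(v) = 6 + 12*v (U(v) = 6 + 2*(v*(5 + 1)) = 6 + 2*(v*6) = 6 + 2*(6*v) = 6 + 12*v)
L(T, I) = -26 - 60*I (L(T, I) = 4 - 5*(6 + 12*I) = 4 + (-30 - 60*I) = -26 - 60*I)
-4073/L(29, 24) - ((844/177 + 379/(-454)) - 1*(-333)) = -4073/(-26 - 60*24) - ((844/177 + 379/(-454)) - 1*(-333)) = -4073/(-26 - 1440) - ((844*(1/177) + 379*(-1/454)) + 333) = -4073/(-1466) - ((844/177 - 379/454) + 333) = -4073*(-1/1466) - (316093/80358 + 333) = 4073/1466 - 1*27075307/80358 = 4073/1466 - 27075307/80358 = -9841275482/29451207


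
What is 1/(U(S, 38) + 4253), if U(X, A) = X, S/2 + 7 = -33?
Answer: 1/4173 ≈ 0.00023964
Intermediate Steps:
S = -80 (S = -14 + 2*(-33) = -14 - 66 = -80)
1/(U(S, 38) + 4253) = 1/(-80 + 4253) = 1/4173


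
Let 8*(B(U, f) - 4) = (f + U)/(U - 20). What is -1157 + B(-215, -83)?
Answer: -1083671/940 ≈ -1152.8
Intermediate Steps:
B(U, f) = 4 + (U + f)/(8*(-20 + U)) (B(U, f) = 4 + ((f + U)/(U - 20))/8 = 4 + ((U + f)/(-20 + U))/8 = 4 + (U + f)/(8*(-20 + U)))
-1157 + B(-215, -83) = -1157 + (-640 - 83 + 33*(-215))/(8*(-20 - 215)) = -1157 + (⅛)*(-640 - 83 - 7095)/(-235) = -1157 + (⅛)*(-1/235)*(-7818) = -1157 + 3909/940 = -1083671/940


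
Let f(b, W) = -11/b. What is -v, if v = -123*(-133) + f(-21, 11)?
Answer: -343550/21 ≈ -16360.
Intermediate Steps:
v = 343550/21 (v = -123*(-133) - 11/(-21) = 16359 - 11*(-1/21) = 16359 + 11/21 = 343550/21 ≈ 16360.)
-v = -1*343550/21 = -343550/21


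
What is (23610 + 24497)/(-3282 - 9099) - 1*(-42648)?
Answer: 527976781/12381 ≈ 42644.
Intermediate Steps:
(23610 + 24497)/(-3282 - 9099) - 1*(-42648) = 48107/(-12381) + 42648 = 48107*(-1/12381) + 42648 = -48107/12381 + 42648 = 527976781/12381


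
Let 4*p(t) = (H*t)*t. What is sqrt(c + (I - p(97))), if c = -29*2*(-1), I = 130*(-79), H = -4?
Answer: I*sqrt(803) ≈ 28.337*I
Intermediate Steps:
I = -10270
c = 58 (c = -58*(-1) = 58)
p(t) = -t**2 (p(t) = ((-4*t)*t)/4 = (-4*t**2)/4 = -t**2)
sqrt(c + (I - p(97))) = sqrt(58 + (-10270 - (-1)*97**2)) = sqrt(58 + (-10270 - (-1)*9409)) = sqrt(58 + (-10270 - 1*(-9409))) = sqrt(58 + (-10270 + 9409)) = sqrt(58 - 861) = sqrt(-803) = I*sqrt(803)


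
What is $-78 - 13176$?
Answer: $-13254$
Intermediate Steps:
$-78 - 13176 = -13254$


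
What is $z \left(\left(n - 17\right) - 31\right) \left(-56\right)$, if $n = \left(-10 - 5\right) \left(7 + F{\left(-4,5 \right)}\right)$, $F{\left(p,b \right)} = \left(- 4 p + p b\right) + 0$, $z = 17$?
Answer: $88536$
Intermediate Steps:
$F{\left(p,b \right)} = - 4 p + b p$ ($F{\left(p,b \right)} = \left(- 4 p + b p\right) + 0 = - 4 p + b p$)
$n = -45$ ($n = \left(-10 - 5\right) \left(7 - 4 \left(-4 + 5\right)\right) = - 15 \left(7 - 4\right) = \left(-15\right) 3 = -45$)
$z \left(\left(n - 17\right) - 31\right) \left(-56\right) = 17 \left(\left(-45 - 17\right) - 31\right) \left(-56\right) = 17 \left(-62 - 31\right) \left(-56\right) = 17 \left(-93\right) \left(-56\right) = \left(-1581\right) \left(-56\right) = 88536$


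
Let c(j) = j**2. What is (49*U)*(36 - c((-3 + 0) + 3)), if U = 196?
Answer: 345744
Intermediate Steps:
(49*U)*(36 - c((-3 + 0) + 3)) = (49*196)*(36 - ((-3 + 0) + 3)**2) = 9604*(36 - (-3 + 3)**2) = 9604*(36 - 1*0**2) = 9604*(36 - 1*0) = 9604*(36 + 0) = 9604*36 = 345744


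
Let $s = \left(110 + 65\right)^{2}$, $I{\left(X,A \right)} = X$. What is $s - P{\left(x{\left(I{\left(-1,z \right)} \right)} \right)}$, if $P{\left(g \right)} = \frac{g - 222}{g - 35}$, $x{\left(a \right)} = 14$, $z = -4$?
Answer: $\frac{642917}{21} \approx 30615.0$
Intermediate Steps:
$P{\left(g \right)} = \frac{-222 + g}{-35 + g}$
$s = 30625$ ($s = 175^{2} = 30625$)
$s - P{\left(x{\left(I{\left(-1,z \right)} \right)} \right)} = 30625 - \frac{-222 + 14}{-35 + 14} = 30625 - \frac{1}{-21} \left(-208\right) = 30625 - \left(- \frac{1}{21}\right) \left(-208\right) = 30625 - \frac{208}{21} = \frac{642917}{21}$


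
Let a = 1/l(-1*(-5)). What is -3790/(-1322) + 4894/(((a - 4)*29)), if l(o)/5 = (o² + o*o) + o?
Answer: -829211305/21066731 ≈ -39.361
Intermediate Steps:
l(o) = 5*o + 10*o² (l(o) = 5*((o² + o*o) + o) = 5*((o² + o²) + o) = 5*(2*o² + o) = 5*(o + 2*o²) = 5*o + 10*o²)
a = 1/275 (a = 1/(5*(-1*(-5))*(1 + 2*(-1*(-5)))) = 1/(5*5*(1 + 2*5)) = 1/(5*5*(1 + 10)) = 1/(5*5*11) = 1/275 ≈ 0.0036364)
-3790/(-1322) + 4894/(((a - 4)*29)) = -3790/(-1322) + 4894/(((1/275 - 4)*29)) = -3790*(-1/1322) + 4894/((-1099/275*29)) = 1895/661 + 4894/(-31871/275) = 1895/661 + 4894*(-275/31871) = 1895/661 - 1345850/31871 = -829211305/21066731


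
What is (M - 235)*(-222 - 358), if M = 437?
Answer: -117160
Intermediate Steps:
(M - 235)*(-222 - 358) = (437 - 235)*(-222 - 358) = 202*(-580) = -117160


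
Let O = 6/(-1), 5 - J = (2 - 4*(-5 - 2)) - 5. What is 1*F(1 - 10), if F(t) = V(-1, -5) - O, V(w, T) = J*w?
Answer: 26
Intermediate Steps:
J = -20 (J = 5 - ((2 - 4*(-5 - 2)) - 5) = 5 - ((2 - 4*(-7)) - 5) = 5 - ((2 + 28) - 5) = 5 - (30 - 5) = 5 - 1*25 = 5 - 25 = -20)
O = -6 (O = 6*(-1) = -6)
V(w, T) = -20*w
F(t) = 26 (F(t) = -20*(-1) - 1*(-6) = 20 + 6 = 26)
1*F(1 - 10) = 1*26 = 26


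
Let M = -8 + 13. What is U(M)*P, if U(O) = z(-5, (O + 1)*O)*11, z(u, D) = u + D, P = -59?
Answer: -16225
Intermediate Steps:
z(u, D) = D + u
M = 5
U(O) = -55 + 11*O*(1 + O) (U(O) = ((O + 1)*O - 5)*11 = ((1 + O)*O - 5)*11 = (O*(1 + O) - 5)*11 = (-5 + O*(1 + O))*11 = -55 + 11*O*(1 + O))
U(M)*P = (-55 + 11*5*(1 + 5))*(-59) = (-55 + 11*5*6)*(-59) = (-55 + 330)*(-59) = 275*(-59) = -16225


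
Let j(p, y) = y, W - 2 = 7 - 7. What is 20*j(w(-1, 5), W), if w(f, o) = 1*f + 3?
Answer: 40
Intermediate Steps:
W = 2 (W = 2 + (7 - 7) = 2 + 0 = 2)
w(f, o) = 3 + f (w(f, o) = f + 3 = 3 + f)
20*j(w(-1, 5), W) = 20*2 = 40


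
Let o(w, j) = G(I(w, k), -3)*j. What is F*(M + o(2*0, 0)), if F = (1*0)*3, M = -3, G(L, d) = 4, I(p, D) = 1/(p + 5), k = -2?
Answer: 0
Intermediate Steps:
I(p, D) = 1/(5 + p)
o(w, j) = 4*j
F = 0 (F = 0*3 = 0)
F*(M + o(2*0, 0)) = 0*(-3 + 4*0) = 0*(-3 + 0) = 0*(-3) = 0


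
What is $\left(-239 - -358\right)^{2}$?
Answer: $14161$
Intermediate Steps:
$\left(-239 - -358\right)^{2} = \left(-239 + 358\right)^{2} = 119^{2} = 14161$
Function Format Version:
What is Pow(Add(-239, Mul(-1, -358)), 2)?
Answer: 14161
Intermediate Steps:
Pow(Add(-239, Mul(-1, -358)), 2) = Pow(Add(-239, 358), 2) = Pow(119, 2) = 14161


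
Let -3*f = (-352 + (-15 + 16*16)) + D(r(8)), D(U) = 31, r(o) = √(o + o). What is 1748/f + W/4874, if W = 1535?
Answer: 3210257/48740 ≈ 65.865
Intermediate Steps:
r(o) = √2*√o (r(o) = √(2*o) = √2*√o)
f = 80/3 (f = -((-352 + (-15 + 16*16)) + 31)/3 = -((-352 + (-15 + 256)) + 31)/3 = -((-352 + 241) + 31)/3 = -(-111 + 31)/3 = -⅓*(-80) = 80/3 ≈ 26.667)
1748/f + W/4874 = 1748/(80/3) + 1535/4874 = 1748*(3/80) + 1535*(1/4874) = 1311/20 + 1535/4874 = 3210257/48740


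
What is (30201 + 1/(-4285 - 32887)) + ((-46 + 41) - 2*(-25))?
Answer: 1124304311/37172 ≈ 30246.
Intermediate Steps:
(30201 + 1/(-4285 - 32887)) + ((-46 + 41) - 2*(-25)) = (30201 + 1/(-37172)) + (-5 + 50) = (30201 - 1/37172) + 45 = 1122631571/37172 + 45 = 1124304311/37172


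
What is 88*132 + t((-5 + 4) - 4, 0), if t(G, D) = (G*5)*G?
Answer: 11741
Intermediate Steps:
t(G, D) = 5*G² (t(G, D) = (5*G)*G = 5*G²)
88*132 + t((-5 + 4) - 4, 0) = 88*132 + 5*((-5 + 4) - 4)² = 11616 + 5*(-1 - 4)² = 11616 + 5*(-5)² = 11616 + 5*25 = 11616 + 125 = 11741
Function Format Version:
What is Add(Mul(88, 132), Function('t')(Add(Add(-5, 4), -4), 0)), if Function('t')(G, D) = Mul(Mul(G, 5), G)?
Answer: 11741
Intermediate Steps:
Function('t')(G, D) = Mul(5, Pow(G, 2)) (Function('t')(G, D) = Mul(Mul(5, G), G) = Mul(5, Pow(G, 2)))
Add(Mul(88, 132), Function('t')(Add(Add(-5, 4), -4), 0)) = Add(Mul(88, 132), Mul(5, Pow(Add(Add(-5, 4), -4), 2))) = Add(11616, Mul(5, Pow(Add(-1, -4), 2))) = Add(11616, Mul(5, Pow(-5, 2))) = Add(11616, Mul(5, 25)) = Add(11616, 125) = 11741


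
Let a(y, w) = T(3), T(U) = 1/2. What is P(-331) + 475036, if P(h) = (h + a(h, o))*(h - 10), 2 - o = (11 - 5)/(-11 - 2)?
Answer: 1175473/2 ≈ 5.8774e+5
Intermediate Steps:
T(U) = 1/2
o = 32/13 (o = 2 - (11 - 5)/(-11 - 2) = 2 - 6/(-13) = 2 - 6*(-1)/13 = 2 - 1*(-6/13) = 2 + 6/13 = 32/13 ≈ 2.4615)
a(y, w) = 1/2
P(h) = (1/2 + h)*(-10 + h) (P(h) = (h + 1/2)*(h - 10) = (1/2 + h)*(-10 + h))
P(-331) + 475036 = (-5 + (-331)**2 - 19/2*(-331)) + 475036 = (-5 + 109561 + 6289/2) + 475036 = 225401/2 + 475036 = 1175473/2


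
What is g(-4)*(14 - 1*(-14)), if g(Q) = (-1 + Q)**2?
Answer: 700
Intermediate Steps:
g(-4)*(14 - 1*(-14)) = (-1 - 4)**2*(14 - 1*(-14)) = (-5)**2*(14 + 14) = 25*28 = 700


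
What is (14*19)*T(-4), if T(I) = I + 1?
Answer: -798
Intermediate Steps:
T(I) = 1 + I
(14*19)*T(-4) = (14*19)*(1 - 4) = 266*(-3) = -798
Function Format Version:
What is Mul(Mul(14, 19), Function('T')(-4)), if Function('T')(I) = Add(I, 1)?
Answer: -798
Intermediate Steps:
Function('T')(I) = Add(1, I)
Mul(Mul(14, 19), Function('T')(-4)) = Mul(Mul(14, 19), Add(1, -4)) = Mul(266, -3) = -798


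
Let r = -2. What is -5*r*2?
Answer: 20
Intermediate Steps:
-5*r*2 = -5*(-2)*2 = 10*2 = 20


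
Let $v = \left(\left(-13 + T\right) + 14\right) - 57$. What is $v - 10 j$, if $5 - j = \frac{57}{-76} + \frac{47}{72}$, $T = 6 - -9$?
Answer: $- \frac{3311}{36} \approx -91.972$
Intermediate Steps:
$T = 15$ ($T = 6 + 9 = 15$)
$j = \frac{367}{72}$ ($j = 5 - \left(\frac{57}{-76} + \frac{47}{72}\right) = 5 - \left(57 \left(- \frac{1}{76}\right) + 47 \cdot \frac{1}{72}\right) = 5 - \left(- \frac{3}{4} + \frac{47}{72}\right) = 5 - - \frac{7}{72} = 5 + \frac{7}{72} = \frac{367}{72} \approx 5.0972$)
$v = -41$ ($v = \left(\left(-13 + 15\right) + 14\right) - 57 = \left(2 + 14\right) - 57 = 16 - 57 = -41$)
$v - 10 j = -41 - \frac{1835}{36} = - \frac{3311}{36}$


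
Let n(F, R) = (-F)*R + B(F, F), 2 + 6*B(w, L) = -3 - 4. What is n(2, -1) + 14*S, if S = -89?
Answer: -2491/2 ≈ -1245.5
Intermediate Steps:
B(w, L) = -3/2 (B(w, L) = -1/3 + (-3 - 4)/6 = -1/3 + (1/6)*(-7) = -1/3 - 7/6 = -3/2)
n(F, R) = -3/2 - F*R (n(F, R) = (-F)*R - 3/2 = -F*R - 3/2 = -3/2 - F*R)
n(2, -1) + 14*S = (-3/2 - 1*2*(-1)) + 14*(-89) = (-3/2 + 2) - 1246 = 1/2 - 1246 = -2491/2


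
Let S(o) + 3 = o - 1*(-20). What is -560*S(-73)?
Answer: 31360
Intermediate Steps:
S(o) = 17 + o (S(o) = -3 + (o - 1*(-20)) = -3 + (o + 20) = -3 + (20 + o) = 17 + o)
-560*S(-73) = -560*(17 - 73) = -560*(-56) = 31360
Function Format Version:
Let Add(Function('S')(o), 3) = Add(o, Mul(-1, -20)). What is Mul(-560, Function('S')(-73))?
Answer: 31360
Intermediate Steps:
Function('S')(o) = Add(17, o) (Function('S')(o) = Add(-3, Add(o, Mul(-1, -20))) = Add(-3, Add(o, 20)) = Add(-3, Add(20, o)) = Add(17, o))
Mul(-560, Function('S')(-73)) = Mul(-560, Add(17, -73)) = Mul(-560, -56) = 31360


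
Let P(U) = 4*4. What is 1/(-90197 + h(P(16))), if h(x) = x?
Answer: -1/90181 ≈ -1.1089e-5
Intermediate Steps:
P(U) = 16
1/(-90197 + h(P(16))) = 1/(-90197 + 16) = 1/(-90181) = -1/90181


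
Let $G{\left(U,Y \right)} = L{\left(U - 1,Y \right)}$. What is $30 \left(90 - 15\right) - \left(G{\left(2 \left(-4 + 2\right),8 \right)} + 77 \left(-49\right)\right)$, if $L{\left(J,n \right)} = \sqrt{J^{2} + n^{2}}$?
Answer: $6023 - \sqrt{89} \approx 6013.6$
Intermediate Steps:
$G{\left(U,Y \right)} = \sqrt{Y^{2} + \left(-1 + U\right)^{2}}$ ($G{\left(U,Y \right)} = \sqrt{\left(U - 1\right)^{2} + Y^{2}} = \sqrt{\left(-1 + U\right)^{2} + Y^{2}} = \sqrt{Y^{2} + \left(-1 + U\right)^{2}}$)
$30 \left(90 - 15\right) - \left(G{\left(2 \left(-4 + 2\right),8 \right)} + 77 \left(-49\right)\right) = 30 \left(90 - 15\right) - \left(\sqrt{8^{2} + \left(-1 + 2 \left(-4 + 2\right)\right)^{2}} + 77 \left(-49\right)\right) = 30 \cdot 75 - \left(\sqrt{64 + \left(-1 + 2 \left(-2\right)\right)^{2}} - 3773\right) = 2250 - \left(\sqrt{64 + \left(-1 - 4\right)^{2}} - 3773\right) = 2250 - \left(\sqrt{64 + \left(-5\right)^{2}} - 3773\right) = 2250 - \left(\sqrt{64 + 25} - 3773\right) = 2250 - \left(\sqrt{89} - 3773\right) = 2250 - \left(-3773 + \sqrt{89}\right) = 2250 + \left(3773 - \sqrt{89}\right) = 6023 - \sqrt{89}$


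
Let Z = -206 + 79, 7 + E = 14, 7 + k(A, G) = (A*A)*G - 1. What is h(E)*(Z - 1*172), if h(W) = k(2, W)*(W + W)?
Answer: -83720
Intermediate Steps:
k(A, G) = -8 + G*A**2 (k(A, G) = -7 + ((A*A)*G - 1) = -7 + (A**2*G - 1) = -7 + (G*A**2 - 1) = -7 + (-1 + G*A**2) = -8 + G*A**2)
E = 7 (E = -7 + 14 = 7)
Z = -127
h(W) = 2*W*(-8 + 4*W) (h(W) = (-8 + W*2**2)*(W + W) = (-8 + W*4)*(2*W) = (-8 + 4*W)*(2*W) = 2*W*(-8 + 4*W))
h(E)*(Z - 1*172) = (8*7*(-2 + 7))*(-127 - 1*172) = (8*7*5)*(-127 - 172) = 280*(-299) = -83720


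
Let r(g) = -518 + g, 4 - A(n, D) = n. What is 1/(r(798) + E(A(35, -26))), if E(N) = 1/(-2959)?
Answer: 2959/828519 ≈ 0.0035714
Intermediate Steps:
A(n, D) = 4 - n
E(N) = -1/2959
1/(r(798) + E(A(35, -26))) = 1/((-518 + 798) - 1/2959) = 1/(280 - 1/2959) = 1/(828519/2959) = 2959/828519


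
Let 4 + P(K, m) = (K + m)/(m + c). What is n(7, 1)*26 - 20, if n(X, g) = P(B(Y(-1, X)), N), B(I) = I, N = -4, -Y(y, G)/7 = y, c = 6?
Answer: -85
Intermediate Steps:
Y(y, G) = -7*y
P(K, m) = -4 + (K + m)/(6 + m) (P(K, m) = -4 + (K + m)/(m + 6) = -4 + (K + m)/(6 + m))
n(X, g) = -5/2 (n(X, g) = (-24 - 7*(-1) - 3*(-4))/(6 - 4) = (-24 + 7 + 12)/2 = (1/2)*(-5) = -5/2)
n(7, 1)*26 - 20 = -5/2*26 - 20 = -65 - 20 = -85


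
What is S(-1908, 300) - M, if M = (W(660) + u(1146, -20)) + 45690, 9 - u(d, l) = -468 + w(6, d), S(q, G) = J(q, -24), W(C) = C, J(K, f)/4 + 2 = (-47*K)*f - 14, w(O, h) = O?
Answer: -8655781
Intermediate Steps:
J(K, f) = -64 - 188*K*f (J(K, f) = -8 + 4*((-47*K)*f - 14) = -8 + 4*(-47*K*f - 14) = -8 + 4*(-14 - 47*K*f) = -8 + (-56 - 188*K*f) = -64 - 188*K*f)
S(q, G) = -64 + 4512*q (S(q, G) = -64 - 188*q*(-24) = -64 + 4512*q)
u(d, l) = 471 (u(d, l) = 9 - (-468 + 6) = 9 - 1*(-462) = 9 + 462 = 471)
M = 46821 (M = (660 + 471) + 45690 = 1131 + 45690 = 46821)
S(-1908, 300) - M = (-64 + 4512*(-1908)) - 1*46821 = (-64 - 8608896) - 46821 = -8608960 - 46821 = -8655781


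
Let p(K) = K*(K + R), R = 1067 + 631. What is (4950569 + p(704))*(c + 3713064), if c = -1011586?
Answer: 17942074150806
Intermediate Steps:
R = 1698
p(K) = K*(1698 + K) (p(K) = K*(K + 1698) = K*(1698 + K))
(4950569 + p(704))*(c + 3713064) = (4950569 + 704*(1698 + 704))*(-1011586 + 3713064) = (4950569 + 704*2402)*2701478 = (4950569 + 1691008)*2701478 = 6641577*2701478 = 17942074150806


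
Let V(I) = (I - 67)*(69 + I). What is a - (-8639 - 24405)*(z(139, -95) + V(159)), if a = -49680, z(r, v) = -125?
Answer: 688950764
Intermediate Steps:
V(I) = (-67 + I)*(69 + I)
a - (-8639 - 24405)*(z(139, -95) + V(159)) = -49680 - (-8639 - 24405)*(-125 + (-4623 + 159**2 + 2*159)) = -49680 - (-33044)*(-125 + (-4623 + 25281 + 318)) = -49680 - (-33044)*(-125 + 20976) = -49680 - (-33044)*20851 = -49680 - 1*(-689000444) = -49680 + 689000444 = 688950764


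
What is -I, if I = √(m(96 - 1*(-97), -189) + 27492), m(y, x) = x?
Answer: -√27303 ≈ -165.24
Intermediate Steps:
I = √27303 (I = √(-189 + 27492) = √27303 ≈ 165.24)
-I = -√27303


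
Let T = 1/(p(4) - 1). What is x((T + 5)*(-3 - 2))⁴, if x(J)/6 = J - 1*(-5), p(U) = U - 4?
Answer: 65610000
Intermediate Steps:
p(U) = -4 + U
T = -1 (T = 1/((-4 + 4) - 1) = 1/(0 - 1) = 1/(-1) = -1)
x(J) = 30 + 6*J (x(J) = 6*(J - 1*(-5)) = 6*(J + 5) = 6*(5 + J) = 30 + 6*J)
x((T + 5)*(-3 - 2))⁴ = (30 + 6*((-1 + 5)*(-3 - 2)))⁴ = (30 + 6*(4*(-5)))⁴ = (30 + 6*(-20))⁴ = (30 - 120)⁴ = (-90)⁴ = 65610000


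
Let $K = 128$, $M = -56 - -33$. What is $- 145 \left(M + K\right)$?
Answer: $-15225$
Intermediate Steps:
$M = -23$ ($M = -56 + 33 = -23$)
$- 145 \left(M + K\right) = - 145 \left(-23 + 128\right) = \left(-145\right) 105 = -15225$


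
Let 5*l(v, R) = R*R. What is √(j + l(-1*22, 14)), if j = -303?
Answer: I*√6595/5 ≈ 16.242*I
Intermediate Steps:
l(v, R) = R²/5 (l(v, R) = (R*R)/5 = R²/5)
√(j + l(-1*22, 14)) = √(-303 + (⅕)*14²) = √(-303 + (⅕)*196) = √(-303 + 196/5) = √(-1319/5) = I*√6595/5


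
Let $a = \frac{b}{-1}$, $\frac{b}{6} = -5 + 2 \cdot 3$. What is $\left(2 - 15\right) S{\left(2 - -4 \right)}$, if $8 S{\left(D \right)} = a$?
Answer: $\frac{39}{4} \approx 9.75$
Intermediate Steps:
$b = 6$ ($b = 6 \left(-5 + 2 \cdot 3\right) = 6 \left(-5 + 6\right) = 6 \cdot 1 = 6$)
$a = -6$ ($a = \frac{6}{-1} = 6 \left(-1\right) = -6$)
$S{\left(D \right)} = - \frac{3}{4}$ ($S{\left(D \right)} = \frac{1}{8} \left(-6\right) = - \frac{3}{4}$)
$\left(2 - 15\right) S{\left(2 - -4 \right)} = \left(2 - 15\right) \left(- \frac{3}{4}\right) = \left(-13\right) \left(- \frac{3}{4}\right) = \frac{39}{4}$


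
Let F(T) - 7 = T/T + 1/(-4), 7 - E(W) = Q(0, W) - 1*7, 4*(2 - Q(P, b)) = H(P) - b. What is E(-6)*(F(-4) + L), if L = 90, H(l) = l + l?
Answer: 10557/8 ≈ 1319.6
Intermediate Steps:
H(l) = 2*l
Q(P, b) = 2 - P/2 + b/4 (Q(P, b) = 2 - (2*P - b)/4 = 2 - (-b + 2*P)/4 = 2 + (-P/2 + b/4) = 2 - P/2 + b/4)
E(W) = 12 - W/4 (E(W) = 7 - ((2 - ½*0 + W/4) - 1*7) = 7 - ((2 + 0 + W/4) - 7) = 7 - ((2 + W/4) - 7) = 7 - (-5 + W/4) = 7 + (5 - W/4) = 12 - W/4)
F(T) = 31/4 (F(T) = 7 + (T/T + 1/(-4)) = 7 + (1 + 1*(-¼)) = 7 + (1 - ¼) = 7 + ¾ = 31/4)
E(-6)*(F(-4) + L) = (12 - ¼*(-6))*(31/4 + 90) = (12 + 3/2)*(391/4) = (27/2)*(391/4) = 10557/8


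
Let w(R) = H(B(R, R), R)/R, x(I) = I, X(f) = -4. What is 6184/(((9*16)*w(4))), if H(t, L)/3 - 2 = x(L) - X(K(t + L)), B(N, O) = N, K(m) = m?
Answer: 773/135 ≈ 5.7259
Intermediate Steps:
H(t, L) = 18 + 3*L (H(t, L) = 6 + 3*(L - 1*(-4)) = 6 + 3*(L + 4) = 6 + 3*(4 + L) = 6 + (12 + 3*L) = 18 + 3*L)
w(R) = (18 + 3*R)/R
6184/(((9*16)*w(4))) = 6184/(((9*16)*(3 + 18/4))) = 6184/((144*(3 + 18*(1/4)))) = 6184/((144*(3 + 9/2))) = 6184/((144*(15/2))) = 6184/1080 = 6184*(1/1080) = 773/135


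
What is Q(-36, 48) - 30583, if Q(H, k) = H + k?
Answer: -30571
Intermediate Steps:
Q(-36, 48) - 30583 = (-36 + 48) - 30583 = 12 - 30583 = -30571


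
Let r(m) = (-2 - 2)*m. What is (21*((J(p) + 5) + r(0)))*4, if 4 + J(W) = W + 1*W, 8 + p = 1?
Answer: -1092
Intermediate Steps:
p = -7 (p = -8 + 1 = -7)
r(m) = -4*m
J(W) = -4 + 2*W (J(W) = -4 + (W + 1*W) = -4 + (W + W) = -4 + 2*W)
(21*((J(p) + 5) + r(0)))*4 = (21*(((-4 + 2*(-7)) + 5) - 4*0))*4 = (21*(((-4 - 14) + 5) + 0))*4 = (21*((-18 + 5) + 0))*4 = (21*(-13 + 0))*4 = (21*(-13))*4 = -273*4 = -1092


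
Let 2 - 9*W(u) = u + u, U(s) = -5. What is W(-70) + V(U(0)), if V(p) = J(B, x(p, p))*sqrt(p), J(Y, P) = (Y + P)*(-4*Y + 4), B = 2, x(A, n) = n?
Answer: 142/9 + 12*I*sqrt(5) ≈ 15.778 + 26.833*I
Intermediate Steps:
J(Y, P) = (4 - 4*Y)*(P + Y) (J(Y, P) = (P + Y)*(4 - 4*Y) = (4 - 4*Y)*(P + Y))
W(u) = 2/9 - 2*u/9 (W(u) = 2/9 - (u + u)/9 = 2/9 - 2*u/9)
V(p) = sqrt(p)*(-8 - 4*p) (V(p) = (-4*2**2 + 4*p + 4*2 - 4*p*2)*sqrt(p) = (-4*4 + 4*p + 8 - 8*p)*sqrt(p) = (-16 + 4*p + 8 - 8*p)*sqrt(p) = (-8 - 4*p)*sqrt(p) = sqrt(p)*(-8 - 4*p))
W(-70) + V(U(0)) = (2/9 - 2/9*(-70)) + 4*sqrt(-5)*(-2 - 1*(-5)) = (2/9 + 140/9) + 4*(I*sqrt(5))*(-2 + 5) = 142/9 + 4*(I*sqrt(5))*3 = 142/9 + 12*I*sqrt(5)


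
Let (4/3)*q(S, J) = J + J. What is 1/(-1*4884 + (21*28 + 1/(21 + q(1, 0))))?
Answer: -21/90215 ≈ -0.00023278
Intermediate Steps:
q(S, J) = 3*J/2 (q(S, J) = 3*(J + J)/4 = 3*(2*J)/4 = 3*J/2)
1/(-1*4884 + (21*28 + 1/(21 + q(1, 0)))) = 1/(-1*4884 + (21*28 + 1/(21 + (3/2)*0))) = 1/(-4884 + (588 + 1/(21 + 0))) = 1/(-4884 + (588 + 1/21)) = 1/(-4884 + 12349/21) = 1/(-90215/21) = -21/90215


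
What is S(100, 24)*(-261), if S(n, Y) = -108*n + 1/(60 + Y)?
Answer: 78926313/28 ≈ 2.8188e+6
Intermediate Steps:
S(n, Y) = 1/(60 + Y) - 108*n
S(100, 24)*(-261) = ((1 - 6480*100 - 108*24*100)/(60 + 24))*(-261) = ((1 - 648000 - 259200)/84)*(-261) = ((1/84)*(-907199))*(-261) = -907199/84*(-261) = 78926313/28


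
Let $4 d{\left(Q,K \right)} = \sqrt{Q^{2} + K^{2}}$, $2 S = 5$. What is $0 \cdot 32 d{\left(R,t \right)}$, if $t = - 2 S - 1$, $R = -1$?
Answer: $0$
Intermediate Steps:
$S = \frac{5}{2}$ ($S = \frac{1}{2} \cdot 5 = \frac{5}{2} \approx 2.5$)
$t = -6$ ($t = \left(-2\right) \frac{5}{2} - 1 = -5 - 1 = -6$)
$d{\left(Q,K \right)} = \frac{\sqrt{K^{2} + Q^{2}}}{4}$ ($d{\left(Q,K \right)} = \frac{\sqrt{Q^{2} + K^{2}}}{4} = \frac{\sqrt{K^{2} + Q^{2}}}{4}$)
$0 \cdot 32 d{\left(R,t \right)} = 0 \cdot 32 \frac{\sqrt{\left(-6\right)^{2} + \left(-1\right)^{2}}}{4} = 0 \frac{\sqrt{36 + 1}}{4} = 0 \frac{\sqrt{37}}{4} = 0$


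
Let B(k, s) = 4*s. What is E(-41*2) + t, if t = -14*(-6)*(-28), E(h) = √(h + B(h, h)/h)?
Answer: -2352 + I*√78 ≈ -2352.0 + 8.8318*I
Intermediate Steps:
E(h) = √(4 + h) (E(h) = √(h + (4*h)/h) = √(h + 4) = √(4 + h))
t = -2352 (t = 84*(-28) = -2352)
E(-41*2) + t = √(4 - 41*2) - 2352 = √(4 - 82) - 2352 = √(-78) - 2352 = I*√78 - 2352 = -2352 + I*√78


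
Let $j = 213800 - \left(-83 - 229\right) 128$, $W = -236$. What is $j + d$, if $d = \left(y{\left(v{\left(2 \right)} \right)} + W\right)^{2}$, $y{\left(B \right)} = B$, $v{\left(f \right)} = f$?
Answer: $308492$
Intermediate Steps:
$d = 54756$ ($d = \left(2 - 236\right)^{2} = \left(-234\right)^{2} = 54756$)
$j = 253736$ ($j = 213800 - \left(-312\right) 128 = 213800 - -39936 = 213800 + 39936 = 253736$)
$j + d = 253736 + 54756 = 308492$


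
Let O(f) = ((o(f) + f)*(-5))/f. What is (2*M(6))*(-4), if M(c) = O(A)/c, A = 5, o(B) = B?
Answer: 40/3 ≈ 13.333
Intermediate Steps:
O(f) = -10 (O(f) = ((f + f)*(-5))/f = ((2*f)*(-5))/f = (-10*f)/f = -10)
M(c) = -10/c
(2*M(6))*(-4) = (2*(-10/6))*(-4) = (2*(-10*1/6))*(-4) = (2*(-5/3))*(-4) = -10/3*(-4) = 40/3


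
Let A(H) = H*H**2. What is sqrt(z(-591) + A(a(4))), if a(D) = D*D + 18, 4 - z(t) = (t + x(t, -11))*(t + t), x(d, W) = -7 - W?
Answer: I*sqrt(654526) ≈ 809.03*I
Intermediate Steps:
z(t) = 4 - 2*t*(4 + t) (z(t) = 4 - (t + (-7 - 1*(-11)))*(t + t) = 4 - (t + (-7 + 11))*2*t = 4 - (t + 4)*2*t = 4 - (4 + t)*2*t = 4 - 2*t*(4 + t))
a(D) = 18 + D**2 (a(D) = D**2 + 18 = 18 + D**2)
A(H) = H**3
sqrt(z(-591) + A(a(4))) = sqrt((4 - 8*(-591) - 2*(-591)**2) + (18 + 4**2)**3) = sqrt((4 + 4728 - 2*349281) + (18 + 16)**3) = sqrt((4 + 4728 - 698562) + 34**3) = sqrt(-693830 + 39304) = sqrt(-654526) = I*sqrt(654526)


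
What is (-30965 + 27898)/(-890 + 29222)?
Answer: -3067/28332 ≈ -0.10825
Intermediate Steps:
(-30965 + 27898)/(-890 + 29222) = -3067/28332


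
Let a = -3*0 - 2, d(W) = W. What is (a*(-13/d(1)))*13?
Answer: 338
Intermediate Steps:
a = -2 (a = 0 - 2 = -2)
(a*(-13/d(1)))*13 = -(-26)/1*13 = -(-26)*13 = -2*(-13)*13 = 26*13 = 338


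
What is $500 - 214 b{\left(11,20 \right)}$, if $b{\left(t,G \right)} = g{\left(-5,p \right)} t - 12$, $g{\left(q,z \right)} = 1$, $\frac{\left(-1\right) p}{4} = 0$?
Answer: $714$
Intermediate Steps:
$p = 0$ ($p = \left(-4\right) 0 = 0$)
$b{\left(t,G \right)} = -12 + t$ ($b{\left(t,G \right)} = 1 t - 12 = t - 12 = -12 + t$)
$500 - 214 b{\left(11,20 \right)} = 500 - 214 \left(-12 + 11\right) = 500 - -214 = 500 + 214 = 714$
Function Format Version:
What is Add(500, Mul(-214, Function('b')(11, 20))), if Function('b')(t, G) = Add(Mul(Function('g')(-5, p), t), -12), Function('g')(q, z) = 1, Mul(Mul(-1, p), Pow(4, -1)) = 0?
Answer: 714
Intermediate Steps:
p = 0 (p = Mul(-4, 0) = 0)
Function('b')(t, G) = Add(-12, t) (Function('b')(t, G) = Add(Mul(1, t), -12) = Add(t, -12) = Add(-12, t))
Add(500, Mul(-214, Function('b')(11, 20))) = Add(500, Mul(-214, Add(-12, 11))) = Add(500, Mul(-214, -1)) = Add(500, 214) = 714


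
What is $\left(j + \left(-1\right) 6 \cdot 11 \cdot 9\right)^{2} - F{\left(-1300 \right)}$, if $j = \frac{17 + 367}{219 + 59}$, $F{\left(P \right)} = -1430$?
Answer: $\frac{6813104906}{19321} \approx 3.5263 \cdot 10^{5}$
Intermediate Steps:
$j = \frac{192}{139}$ ($j = \frac{384}{278} = 384 \cdot \frac{1}{278} = \frac{192}{139} \approx 1.3813$)
$\left(j + \left(-1\right) 6 \cdot 11 \cdot 9\right)^{2} - F{\left(-1300 \right)} = \left(\frac{192}{139} + \left(-1\right) 6 \cdot 11 \cdot 9\right)^{2} - -1430 = \left(\frac{192}{139} + \left(-6\right) 11 \cdot 9\right)^{2} + 1430 = \left(\frac{192}{139} - 594\right)^{2} + 1430 = \left(- \frac{82374}{139}\right)^{2} + 1430 = \frac{6785475876}{19321} + 1430 = \frac{6813104906}{19321}$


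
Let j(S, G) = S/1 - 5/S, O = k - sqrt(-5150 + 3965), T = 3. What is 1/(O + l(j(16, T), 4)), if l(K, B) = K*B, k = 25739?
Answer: 412828/10651703809 + 16*I*sqrt(1185)/10651703809 ≈ 3.8757e-5 + 5.1708e-8*I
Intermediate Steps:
O = 25739 - I*sqrt(1185) (O = 25739 - sqrt(-5150 + 3965) = 25739 - sqrt(-1185) = 25739 - I*sqrt(1185) ≈ 25739.0 - 34.424*I)
j(S, G) = S - 5/S (j(S, G) = S*1 - 5/S = S - 5/S)
l(K, B) = B*K
1/(O + l(j(16, T), 4)) = 1/((25739 - I*sqrt(1185)) + 4*(16 - 5/16)) = 1/((25739 - I*sqrt(1185)) + 4*(251/16)) = 1/((25739 - I*sqrt(1185)) + 251/4) = 1/(103207/4 - I*sqrt(1185))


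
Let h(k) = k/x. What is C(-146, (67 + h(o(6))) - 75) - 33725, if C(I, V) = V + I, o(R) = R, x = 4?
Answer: -67755/2 ≈ -33878.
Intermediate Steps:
h(k) = k/4
C(I, V) = I + V
C(-146, (67 + h(o(6))) - 75) - 33725 = (-146 + ((67 + (¼)*6) - 75)) - 33725 = (-146 + ((67 + 3/2) - 75)) - 33725 = (-146 + (137/2 - 75)) - 33725 = (-146 - 13/2) - 33725 = -305/2 - 33725 = -67755/2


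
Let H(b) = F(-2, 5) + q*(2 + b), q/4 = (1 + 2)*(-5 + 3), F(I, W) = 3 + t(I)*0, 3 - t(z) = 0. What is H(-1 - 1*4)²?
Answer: 5625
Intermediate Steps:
t(z) = 3 (t(z) = 3 - 1*0 = 3 + 0 = 3)
F(I, W) = 3 (F(I, W) = 3 + 3*0 = 3 + 0 = 3)
q = -24 (q = 4*((1 + 2)*(-5 + 3)) = 4*(3*(-2)) = 4*(-6) = -24)
H(b) = -45 - 24*b (H(b) = 3 - 24*(2 + b) = 3 + (-48 - 24*b) = -45 - 24*b)
H(-1 - 1*4)² = (-45 - 24*(-1 - 1*4))² = (-45 - 24*(-1 - 4))² = (-45 - 24*(-5))² = (-45 + 120)² = 75² = 5625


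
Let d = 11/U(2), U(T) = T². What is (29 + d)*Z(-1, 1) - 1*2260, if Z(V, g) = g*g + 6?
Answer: -8151/4 ≈ -2037.8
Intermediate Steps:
Z(V, g) = 6 + g² (Z(V, g) = g² + 6 = 6 + g²)
d = 11/4 (d = 11/(2²) = 11/4 ≈ 2.7500)
(29 + d)*Z(-1, 1) - 1*2260 = (29 + 11/4)*(6 + 1²) - 1*2260 = 127*(6 + 1)/4 - 2260 = (127/4)*7 - 2260 = 889/4 - 2260 = -8151/4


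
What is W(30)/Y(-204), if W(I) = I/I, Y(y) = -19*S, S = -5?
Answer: 1/95 ≈ 0.010526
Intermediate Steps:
Y(y) = 95 (Y(y) = -19*(-5) = 95)
W(I) = 1
W(30)/Y(-204) = 1/95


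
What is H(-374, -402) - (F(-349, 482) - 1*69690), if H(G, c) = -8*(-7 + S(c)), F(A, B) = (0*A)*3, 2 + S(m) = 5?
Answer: 69722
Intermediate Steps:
S(m) = 3 (S(m) = -2 + 5 = 3)
F(A, B) = 0 (F(A, B) = 0*3 = 0)
H(G, c) = 32 (H(G, c) = -8*(-7 + 3) = -8*(-4) = 32)
H(-374, -402) - (F(-349, 482) - 1*69690) = 32 - (0 - 1*69690) = 32 - (0 - 69690) = 32 - 1*(-69690) = 32 + 69690 = 69722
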